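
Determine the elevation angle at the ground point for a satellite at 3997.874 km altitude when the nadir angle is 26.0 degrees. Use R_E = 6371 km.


r = R_E + alt = 10368.8740 km
Law of sines in the satellite / Earth-center / ground-point triangle:
  sin(nadir)/R_E = sin(90 + el)/r  =>  cos(el) = (r/R_E)*sin(nadir)
cos(el) = (10368.8740 / 6371.0000) * sin(26.0 deg) = 0.713454
el = arccos(0.713454) = 44.4834 deg
(Earth-central angle = 90 - nadir - el = 19.5166 deg)

44.4834 degrees


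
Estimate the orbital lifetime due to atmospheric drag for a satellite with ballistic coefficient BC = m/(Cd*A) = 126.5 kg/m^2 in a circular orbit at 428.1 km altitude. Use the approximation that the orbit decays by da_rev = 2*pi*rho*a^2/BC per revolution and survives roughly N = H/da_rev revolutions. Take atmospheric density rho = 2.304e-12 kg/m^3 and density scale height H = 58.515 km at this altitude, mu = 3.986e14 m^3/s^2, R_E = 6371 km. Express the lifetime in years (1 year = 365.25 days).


a = R_E + alt = 6799.1000 km = 6.7991e+06 m
da_rev = 2*pi*rho*a^2/BC = 2*pi*2.304e-12*(6.7991e+06)^2/126.5 = 5.290231 m per revolution
N = H/da_rev = 58515.0000 m / 5.290231 m = 11060.9527 revolutions
P = 2*pi*sqrt(a^3/mu) = 5579.4111 s
lifetime = N*P = 11060.9527 * 5579.4111 = 6.1713602e+07 s = 714.2778 days
years = 714.2778 / 365.25 = 1.9556 years

1.9556 years


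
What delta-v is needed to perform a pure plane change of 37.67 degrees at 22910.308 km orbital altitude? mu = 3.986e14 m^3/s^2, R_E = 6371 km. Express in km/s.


r = 29281.3080 km = 2.9281308e+07 m
V = sqrt(mu/r) = 3689.5501 m/s
di = 37.67 deg = 0.6574655 rad
dV = 2*V*sin(di/2) = 2*3689.5501*sin(0.3287328)
dV = 2382.2976 m/s = 2.3823 km/s

2.3823 km/s


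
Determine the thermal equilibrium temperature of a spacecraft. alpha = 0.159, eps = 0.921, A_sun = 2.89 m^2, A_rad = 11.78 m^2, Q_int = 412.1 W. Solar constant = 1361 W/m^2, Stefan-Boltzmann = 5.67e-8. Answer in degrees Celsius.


Numerator = alpha*S*A_sun + Q_int = 0.159*1361*2.89 + 412.1 = 1037.4931 W
Denominator = eps*sigma*A_rad = 0.921*5.67e-8*11.78 = 6.1515985e-07 W/K^4
T^4 = 1.6865423e+09 K^4
T = 202.6513 K = -70.4987 C

-70.4987 degrees Celsius


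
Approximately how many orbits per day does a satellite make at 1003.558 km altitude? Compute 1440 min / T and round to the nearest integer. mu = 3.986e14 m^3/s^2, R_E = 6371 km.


r = 7.374558e+06 m
T = 2*pi*sqrt(r^3/mu) = 6302.5343 s = 105.0422 min
revs/day = 1440 / 105.0422 = 13.7088
Rounded: 14 revolutions per day

14 revolutions per day


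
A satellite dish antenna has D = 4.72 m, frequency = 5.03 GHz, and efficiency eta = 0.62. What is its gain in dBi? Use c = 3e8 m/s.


lambda = c/f = 3e8 / 5.03e+09 = 0.05964215 m
G = eta*(pi*D/lambda)^2 = 0.62*(pi*4.72/0.05964215)^2
G = 38323.8289 (linear)
G = 10*log10(38323.8289) = 45.8347 dBi

45.8347 dBi


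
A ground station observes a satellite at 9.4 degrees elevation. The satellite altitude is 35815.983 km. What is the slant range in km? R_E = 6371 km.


h = 35815.983 km, el = 9.4 deg
d = -R_E*sin(el) + sqrt((R_E*sin(el))^2 + 2*R_E*h + h^2)
d = -6371.0000*sin(0.1640609) + sqrt((6371.0000*0.163326)^2 + 2*6371.0000*35815.983 + 35815.983^2)
d = 40675.5699 km

40675.5699 km


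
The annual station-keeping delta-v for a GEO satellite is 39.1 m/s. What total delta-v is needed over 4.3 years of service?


dV = rate * years = 39.1 * 4.3
dV = 168.1300 m/s

168.1300 m/s


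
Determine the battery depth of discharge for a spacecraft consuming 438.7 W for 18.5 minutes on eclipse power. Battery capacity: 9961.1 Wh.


E_used = P * t / 60 = 438.7 * 18.5 / 60 = 135.2658 Wh
DOD = E_used / E_total * 100 = 135.2658 / 9961.1 * 100
DOD = 1.3579 %

1.3579 %


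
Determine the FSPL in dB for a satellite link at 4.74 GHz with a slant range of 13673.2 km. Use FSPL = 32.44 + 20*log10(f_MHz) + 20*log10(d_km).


f = 4.74 GHz = 4740.0000 MHz
d = 13673.2 km
FSPL = 32.44 + 20*log10(4740.0000) + 20*log10(13673.2)
FSPL = 32.44 + 73.5156 + 82.7174
FSPL = 188.6730 dB

188.6730 dB


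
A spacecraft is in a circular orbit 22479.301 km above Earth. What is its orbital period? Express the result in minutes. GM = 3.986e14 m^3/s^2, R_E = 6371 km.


r = 28850.3010 km = 2.8850301e+07 m
T = 2*pi*sqrt(r^3/mu) = 2*pi*sqrt(2.4013256e+22 / 3.986e14)
T = 48768.2020 s = 812.8034 min

812.8034 minutes


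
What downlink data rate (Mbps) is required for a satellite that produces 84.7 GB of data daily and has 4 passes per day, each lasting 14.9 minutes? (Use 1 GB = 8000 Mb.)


total contact time = 4 * 14.9 * 60 = 3576.0000 s
data = 84.7 GB = 677600.0000 Mb
rate = 677600.0000 / 3576.0000 = 189.4855 Mbps

189.4855 Mbps


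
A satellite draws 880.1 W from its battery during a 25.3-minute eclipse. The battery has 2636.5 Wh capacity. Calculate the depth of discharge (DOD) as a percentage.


E_used = P * t / 60 = 880.1 * 25.3 / 60 = 371.1088 Wh
DOD = E_used / E_total * 100 = 371.1088 / 2636.5 * 100
DOD = 14.0758 %

14.0758 %


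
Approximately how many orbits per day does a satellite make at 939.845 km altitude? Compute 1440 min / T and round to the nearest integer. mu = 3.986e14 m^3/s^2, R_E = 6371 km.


r = 7.310845e+06 m
T = 2*pi*sqrt(r^3/mu) = 6221.0342 s = 103.6839 min
revs/day = 1440 / 103.6839 = 13.8884
Rounded: 14 revolutions per day

14 revolutions per day


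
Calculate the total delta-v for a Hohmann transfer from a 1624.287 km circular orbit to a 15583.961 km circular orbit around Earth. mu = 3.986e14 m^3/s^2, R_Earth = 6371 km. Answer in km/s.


r1 = 7995.2870 km = 7.995287e+06 m
r2 = 21954.9610 km = 2.1954961e+07 m
dv1 = sqrt(mu/r1)*(sqrt(2*r2/(r1+r2)) - 1) = 1488.5802 m/s
dv2 = sqrt(mu/r2)*(1 - sqrt(2*r1/(r1+r2))) = 1147.5152 m/s
total dv = |dv1| + |dv2| = 1488.5802 + 1147.5152 = 2636.0954 m/s = 2.6361 km/s

2.6361 km/s


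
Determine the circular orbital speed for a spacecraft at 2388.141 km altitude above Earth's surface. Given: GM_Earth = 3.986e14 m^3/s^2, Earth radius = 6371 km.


r = R_E + alt = 6371.0 + 2388.141 = 8759.1410 km = 8.759141e+06 m
v = sqrt(mu/r) = sqrt(3.986e14 / 8.759141e+06) = 6745.8688 m/s = 6.7459 km/s

6.7459 km/s


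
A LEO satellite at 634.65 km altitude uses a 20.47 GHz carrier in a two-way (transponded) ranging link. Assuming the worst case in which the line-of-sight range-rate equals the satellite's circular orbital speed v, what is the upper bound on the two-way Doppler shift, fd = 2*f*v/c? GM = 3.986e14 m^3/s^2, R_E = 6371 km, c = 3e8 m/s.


r = 7.00565e+06 m
v = sqrt(mu/r) = 7543.0056 m/s (worst-case radial velocity)
f = 20.47 GHz = 2.047e+10 Hz
fd = 2*f*v/c = 2*2.047e+10*7543.0056/3.0e+08
fd = 1.0293688e+06 Hz

1.0294e+06 Hz


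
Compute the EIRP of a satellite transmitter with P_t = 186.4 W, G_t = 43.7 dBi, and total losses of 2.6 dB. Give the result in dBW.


Pt = 186.4 W = 22.7045 dBW
EIRP = Pt_dBW + Gt - losses = 22.7045 + 43.7 - 2.6 = 63.8045 dBW

63.8045 dBW


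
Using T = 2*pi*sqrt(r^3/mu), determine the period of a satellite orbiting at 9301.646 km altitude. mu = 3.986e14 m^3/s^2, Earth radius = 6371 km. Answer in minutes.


r = 15672.6460 km = 1.5672646e+07 m
T = 2*pi*sqrt(r^3/mu) = 2*pi*sqrt(3.8497008e+21 / 3.986e14)
T = 19526.5136 s = 325.4419 min

325.4419 minutes


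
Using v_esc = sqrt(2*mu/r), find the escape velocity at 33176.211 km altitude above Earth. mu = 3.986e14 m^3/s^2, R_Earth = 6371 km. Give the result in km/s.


r = 6371.0 + 33176.211 = 39547.2110 km = 3.9547211e+07 m
v_esc = sqrt(2*mu/r) = sqrt(2*3.986e14 / 3.9547211e+07)
v_esc = 4489.7868 m/s = 4.4898 km/s

4.4898 km/s


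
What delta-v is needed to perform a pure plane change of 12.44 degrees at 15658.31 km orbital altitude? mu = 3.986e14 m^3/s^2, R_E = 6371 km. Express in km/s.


r = 22029.3100 km = 2.202931e+07 m
V = sqrt(mu/r) = 4253.7132 m/s
di = 12.44 deg = 0.217119 rad
dV = 2*V*sin(di/2) = 2*4253.7132*sin(0.1085595)
dV = 921.7488 m/s = 0.9217488 km/s

0.9217 km/s


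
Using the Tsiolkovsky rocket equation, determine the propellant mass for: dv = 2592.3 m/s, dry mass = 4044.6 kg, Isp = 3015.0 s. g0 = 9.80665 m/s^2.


ve = Isp * g0 = 3015.0 * 9.80665 = 29567.049750 m/s
mass ratio = exp(dv/ve) = exp(2592.3/29567.049750) = 1.09163361
m_prop = m_dry * (mr - 1) = 4044.6 * (1.09163361 - 1)
m_prop = 370.6213 kg

370.6213 kg


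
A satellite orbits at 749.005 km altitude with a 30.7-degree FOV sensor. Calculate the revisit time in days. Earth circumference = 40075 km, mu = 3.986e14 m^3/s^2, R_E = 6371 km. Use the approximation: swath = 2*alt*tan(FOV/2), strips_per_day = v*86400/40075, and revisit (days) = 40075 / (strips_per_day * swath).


swath = 2*749.005*tan(0.267908) = 411.2146 km
v = sqrt(mu/r) = 7482.1860 m/s = 7.4822 km/s
strips/day = v*86400/40075 = 7.4822*86400/40075 = 16.1313
coverage/day = strips * swath = 16.1313 * 411.2146 = 6633.4159 km
revisit = 40075 / 6633.4159 = 6.0414 days

6.0414 days


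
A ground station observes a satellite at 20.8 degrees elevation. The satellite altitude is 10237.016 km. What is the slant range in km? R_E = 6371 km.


h = 10237.016 km, el = 20.8 deg
d = -R_E*sin(el) + sqrt((R_E*sin(el))^2 + 2*R_E*h + h^2)
d = -6371.0000*sin(0.3630285) + sqrt((6371.0000*0.355107)^2 + 2*6371.0000*10237.016 + 10237.016^2)
d = 13240.9986 km

13240.9986 km


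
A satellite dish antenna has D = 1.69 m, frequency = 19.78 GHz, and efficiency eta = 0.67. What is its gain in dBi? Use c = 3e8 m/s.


lambda = c/f = 3e8 / 1.978e+10 = 0.01516684 m
G = eta*(pi*D/lambda)^2 = 0.67*(pi*1.69/0.01516684)^2
G = 82102.8102 (linear)
G = 10*log10(82102.8102) = 49.1436 dBi

49.1436 dBi


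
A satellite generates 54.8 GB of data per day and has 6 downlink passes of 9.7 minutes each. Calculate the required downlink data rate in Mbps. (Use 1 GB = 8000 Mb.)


total contact time = 6 * 9.7 * 60 = 3492.0000 s
data = 54.8 GB = 438400.0000 Mb
rate = 438400.0000 / 3492.0000 = 125.5441 Mbps

125.5441 Mbps


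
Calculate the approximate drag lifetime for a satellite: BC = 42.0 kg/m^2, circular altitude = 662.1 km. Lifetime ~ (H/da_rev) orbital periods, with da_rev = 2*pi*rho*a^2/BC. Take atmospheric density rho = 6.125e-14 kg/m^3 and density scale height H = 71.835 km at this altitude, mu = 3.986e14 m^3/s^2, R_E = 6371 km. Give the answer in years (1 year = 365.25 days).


a = R_E + alt = 7033.1000 km = 7.0331e+06 m
da_rev = 2*pi*rho*a^2/BC = 2*pi*6.125e-14*(7.0331e+06)^2/42.0 = 0.453242113 m per revolution
N = H/da_rev = 71835.0000 m / 0.453242113 m = 158491.4505 revolutions
P = 2*pi*sqrt(a^3/mu) = 5869.9096 s
lifetime = N*P = 158491.4505 * 5869.9096 = 9.3033048e+08 s = 10767.7139 days
years = 10767.7139 / 365.25 = 29.4804 years

29.4804 years


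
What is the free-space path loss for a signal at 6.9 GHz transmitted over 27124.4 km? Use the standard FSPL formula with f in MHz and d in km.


f = 6.9 GHz = 6900.0000 MHz
d = 27124.4 km
FSPL = 32.44 + 20*log10(6900.0000) + 20*log10(27124.4)
FSPL = 32.44 + 76.7770 + 88.6672
FSPL = 197.8842 dB

197.8842 dB


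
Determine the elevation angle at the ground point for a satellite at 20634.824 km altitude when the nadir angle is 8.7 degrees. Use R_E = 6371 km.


r = R_E + alt = 27005.8240 km
Law of sines in the satellite / Earth-center / ground-point triangle:
  sin(nadir)/R_E = sin(90 + el)/r  =>  cos(el) = (r/R_E)*sin(nadir)
cos(el) = (27005.8240 / 6371.0000) * sin(8.7 deg) = 0.6411746
el = arccos(0.6411746) = 50.1205 deg
(Earth-central angle = 90 - nadir - el = 31.1795 deg)

50.1205 degrees


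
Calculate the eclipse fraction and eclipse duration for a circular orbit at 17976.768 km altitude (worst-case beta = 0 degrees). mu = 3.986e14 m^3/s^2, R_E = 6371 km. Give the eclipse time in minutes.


r = 24347.7680 km
T = 630.1569 min
Eclipse fraction = arcsin(R_E/r)/pi = arcsin(6371.0000/24347.7680)/pi
= arcsin(0.2616667)/pi = 0.08427212
Eclipse duration = 0.08427212 * 630.1569 = 53.1047 min

53.1047 minutes


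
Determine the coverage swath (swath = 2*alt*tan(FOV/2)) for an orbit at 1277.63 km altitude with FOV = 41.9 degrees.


FOV = 41.9 deg = 0.731293 rad
swath = 2 * alt * tan(FOV/2) = 2 * 1277.63 * tan(0.3656465)
swath = 2 * 1277.63 * 0.3828631
swath = 978.3148 km

978.3148 km


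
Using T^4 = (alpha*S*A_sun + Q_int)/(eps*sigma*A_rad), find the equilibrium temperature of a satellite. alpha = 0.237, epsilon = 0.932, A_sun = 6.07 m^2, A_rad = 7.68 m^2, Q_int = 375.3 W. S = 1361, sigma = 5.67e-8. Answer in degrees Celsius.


Numerator = alpha*S*A_sun + Q_int = 0.237*1361*6.07 + 375.3 = 2333.2210 W
Denominator = eps*sigma*A_rad = 0.932*5.67e-8*7.68 = 4.0584499e-07 W/K^4
T^4 = 5.7490447e+09 K^4
T = 275.3588 K = 2.2088 C

2.2088 degrees Celsius


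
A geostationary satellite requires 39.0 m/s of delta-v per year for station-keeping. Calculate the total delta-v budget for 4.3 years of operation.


dV = rate * years = 39.0 * 4.3
dV = 167.7000 m/s

167.7000 m/s


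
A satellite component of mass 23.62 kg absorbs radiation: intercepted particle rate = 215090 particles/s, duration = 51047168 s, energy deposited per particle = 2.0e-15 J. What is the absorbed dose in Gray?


Total energy deposited = rate * time * E_per
  = 215090 * 51047168 * 2.0e-15 = 0.02195947 J
Dose = E_total / mass = 0.02195947 / 23.62
Dose = 9.2969817e-04 Gy

9.2970e-04 Gy


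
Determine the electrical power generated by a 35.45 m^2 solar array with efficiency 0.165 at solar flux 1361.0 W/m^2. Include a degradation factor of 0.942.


P = area * eta * S * degradation
P = 35.45 * 0.165 * 1361.0 * 0.942
P = 7499.1012 W

7499.1012 W


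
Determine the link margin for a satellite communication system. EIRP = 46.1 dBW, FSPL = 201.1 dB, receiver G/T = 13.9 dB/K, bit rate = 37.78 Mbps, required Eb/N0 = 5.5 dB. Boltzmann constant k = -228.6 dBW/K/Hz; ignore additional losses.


C/N0 = EIRP - FSPL + G/T - k = 46.1 - 201.1 + 13.9 - (-228.6)
C/N0 = 87.5000 dB-Hz
R_b = 37.78 Mbps = 3.778e+07 bps -> 10*log10(R_b) = 75.7726 dB-Hz
Eb/N0 = C/N0 - 10*log10(R_b) = 87.5000 - 75.7726 = 11.7274 dB
Margin = Eb/N0 - Eb/N0_req = 11.7274 - 5.5 = 6.2274 dB (link closes)

6.2274 dB


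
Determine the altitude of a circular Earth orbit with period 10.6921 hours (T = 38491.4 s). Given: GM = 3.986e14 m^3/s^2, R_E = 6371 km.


T = 38491.4 s
r = (mu*T^2/(4*pi^2))^(1/3) = (3.986e14 * 38491.4^2 / (4*pi^2))^(1/3)
r = 2.4639676e+07 m = 24639.6759 km
alt = r - R_E = 24639.6759 - 6371 = 18268.6759 km

18268.6759 km


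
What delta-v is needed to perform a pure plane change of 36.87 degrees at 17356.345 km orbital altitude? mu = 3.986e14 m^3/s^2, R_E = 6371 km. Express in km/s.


r = 23727.3450 km = 2.3727345e+07 m
V = sqrt(mu/r) = 4098.6806 m/s
di = 36.87 deg = 0.6435029 rad
dV = 2*V*sin(di/2) = 2*4098.6806*sin(0.3217514)
dV = 2592.2402 m/s = 2.5922 km/s

2.5922 km/s


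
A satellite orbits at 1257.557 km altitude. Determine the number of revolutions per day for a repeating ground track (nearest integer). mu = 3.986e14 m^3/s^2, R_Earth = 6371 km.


r = 7.628557e+06 m
T = 2*pi*sqrt(r^3/mu) = 6630.9357 s = 110.5156 min
revs/day = 1440 / 110.5156 = 13.0298
Rounded: 13 revolutions per day

13 revolutions per day


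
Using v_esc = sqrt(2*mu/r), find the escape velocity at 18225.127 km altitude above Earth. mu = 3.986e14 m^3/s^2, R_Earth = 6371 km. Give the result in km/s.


r = 6371.0 + 18225.127 = 24596.1270 km = 2.4596127e+07 m
v_esc = sqrt(2*mu/r) = sqrt(2*3.986e14 / 2.4596127e+07)
v_esc = 5693.1193 m/s = 5.6931 km/s

5.6931 km/s


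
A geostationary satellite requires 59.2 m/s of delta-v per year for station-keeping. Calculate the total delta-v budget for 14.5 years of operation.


dV = rate * years = 59.2 * 14.5
dV = 858.4000 m/s

858.4000 m/s


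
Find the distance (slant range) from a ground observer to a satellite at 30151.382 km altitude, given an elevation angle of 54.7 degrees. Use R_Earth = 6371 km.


h = 30151.382 km, el = 54.7 deg
d = -R_E*sin(el) + sqrt((R_E*sin(el))^2 + 2*R_E*h + h^2)
d = -6371.0000*sin(0.9546951) + sqrt((6371.0000*0.8161376)^2 + 2*6371.0000*30151.382 + 30151.382^2)
d = 31136.7427 km

31136.7427 km


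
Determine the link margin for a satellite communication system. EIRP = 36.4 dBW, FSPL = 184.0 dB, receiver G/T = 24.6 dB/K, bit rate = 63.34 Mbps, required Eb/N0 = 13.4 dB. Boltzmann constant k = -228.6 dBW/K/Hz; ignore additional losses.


C/N0 = EIRP - FSPL + G/T - k = 36.4 - 184.0 + 24.6 - (-228.6)
C/N0 = 105.6000 dB-Hz
R_b = 63.34 Mbps = 6.334e+07 bps -> 10*log10(R_b) = 78.0168 dB-Hz
Eb/N0 = C/N0 - 10*log10(R_b) = 105.6000 - 78.0168 = 27.5832 dB
Margin = Eb/N0 - Eb/N0_req = 27.5832 - 13.4 = 14.1832 dB (link closes)

14.1832 dB


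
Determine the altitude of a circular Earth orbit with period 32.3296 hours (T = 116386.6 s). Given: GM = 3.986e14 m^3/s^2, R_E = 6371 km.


T = 116386.6 s
r = (mu*T^2/(4*pi^2))^(1/3) = (3.986e14 * 116386.6^2 / (4*pi^2))^(1/3)
r = 5.1522213e+07 m = 51522.2128 km
alt = r - R_E = 51522.2128 - 6371 = 45151.2128 km

45151.2128 km


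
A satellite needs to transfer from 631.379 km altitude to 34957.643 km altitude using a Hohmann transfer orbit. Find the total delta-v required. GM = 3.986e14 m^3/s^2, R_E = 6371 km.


r1 = 7002.3790 km = 7.002379e+06 m
r2 = 41328.6430 km = 4.1328643e+07 m
dv1 = sqrt(mu/r1)*(sqrt(2*r2/(r1+r2)) - 1) = 2321.9669 m/s
dv2 = sqrt(mu/r2)*(1 - sqrt(2*r1/(r1+r2))) = 1433.8458 m/s
total dv = |dv1| + |dv2| = 2321.9669 + 1433.8458 = 3755.8127 m/s = 3.7558 km/s

3.7558 km/s


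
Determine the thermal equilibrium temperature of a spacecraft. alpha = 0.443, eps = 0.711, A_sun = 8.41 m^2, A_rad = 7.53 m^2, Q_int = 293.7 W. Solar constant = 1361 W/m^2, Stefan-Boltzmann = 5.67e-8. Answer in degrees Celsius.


Numerator = alpha*S*A_sun + Q_int = 0.443*1361*8.41 + 293.7 = 5364.2824 W
Denominator = eps*sigma*A_rad = 0.711*5.67e-8*7.53 = 3.0356216e-07 W/K^4
T^4 = 1.7671117e+10 K^4
T = 364.5994 K = 91.4494 C

91.4494 degrees Celsius


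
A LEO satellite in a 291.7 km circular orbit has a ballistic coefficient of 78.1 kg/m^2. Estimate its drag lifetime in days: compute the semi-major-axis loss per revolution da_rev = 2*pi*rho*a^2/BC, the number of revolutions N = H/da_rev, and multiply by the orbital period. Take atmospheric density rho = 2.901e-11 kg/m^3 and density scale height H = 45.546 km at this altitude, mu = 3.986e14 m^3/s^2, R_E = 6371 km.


a = R_E + alt = 6662.7000 km = 6.6627e+06 m
da_rev = 2*pi*rho*a^2/BC = 2*pi*2.901e-11*(6.6627e+06)^2/78.1 = 103.604133 m per revolution
N = H/da_rev = 45546.0000 m / 103.604133 m = 439.6157 revolutions
P = 2*pi*sqrt(a^3/mu) = 5412.3592 s
lifetime = N*P = 439.6157 * 5412.3592 = 2.3793579e+06 s = 27.5389 days

27.5389 days


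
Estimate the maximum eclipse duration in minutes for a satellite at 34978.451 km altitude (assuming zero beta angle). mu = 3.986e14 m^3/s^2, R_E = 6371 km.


r = 41349.4510 km
T = 1394.6479 min
Eclipse fraction = arcsin(R_E/r)/pi = arcsin(6371.0000/41349.4510)/pi
= arcsin(0.154077)/pi = 0.04924039
Eclipse duration = 0.04924039 * 1394.6479 = 68.6730 min

68.6730 minutes


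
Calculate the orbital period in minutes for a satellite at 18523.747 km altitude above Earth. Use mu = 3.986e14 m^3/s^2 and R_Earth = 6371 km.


r = 24894.7470 km = 2.4894747e+07 m
T = 2*pi*sqrt(r^3/mu) = 2*pi*sqrt(1.542848e+22 / 3.986e14)
T = 39090.6414 s = 651.5107 min

651.5107 minutes


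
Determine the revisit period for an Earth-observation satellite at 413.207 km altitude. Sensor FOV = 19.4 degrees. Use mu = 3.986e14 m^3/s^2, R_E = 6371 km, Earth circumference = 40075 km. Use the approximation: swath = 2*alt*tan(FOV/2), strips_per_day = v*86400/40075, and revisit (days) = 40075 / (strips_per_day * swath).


swath = 2*413.207*tan(0.1692969) = 141.2615 km
v = sqrt(mu/r) = 7665.1225 m/s = 7.6651 km/s
strips/day = v*86400/40075 = 7.6651*86400/40075 = 16.5257
coverage/day = strips * swath = 16.5257 * 141.2615 = 2334.4427 km
revisit = 40075 / 2334.4427 = 17.1668 days

17.1668 days


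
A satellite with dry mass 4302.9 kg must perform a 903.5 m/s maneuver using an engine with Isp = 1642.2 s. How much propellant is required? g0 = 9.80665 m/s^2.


ve = Isp * g0 = 1642.2 * 9.80665 = 16104.480630 m/s
mass ratio = exp(dv/ve) = exp(903.5/16104.480630) = 1.05770599
m_prop = m_dry * (mr - 1) = 4302.9 * (1.05770599 - 1)
m_prop = 248.3031 kg

248.3031 kg


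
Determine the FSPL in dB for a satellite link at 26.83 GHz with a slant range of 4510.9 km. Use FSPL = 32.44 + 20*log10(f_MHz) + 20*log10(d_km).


f = 26.83 GHz = 26830.0000 MHz
d = 4510.9 km
FSPL = 32.44 + 20*log10(26830.0000) + 20*log10(4510.9)
FSPL = 32.44 + 88.5724 + 73.0853
FSPL = 194.0977 dB

194.0977 dB


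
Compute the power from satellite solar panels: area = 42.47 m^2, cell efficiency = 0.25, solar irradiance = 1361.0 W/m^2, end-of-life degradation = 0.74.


P = area * eta * S * degradation
P = 42.47 * 0.25 * 1361.0 * 0.74
P = 10693.3089 W

10693.3089 W


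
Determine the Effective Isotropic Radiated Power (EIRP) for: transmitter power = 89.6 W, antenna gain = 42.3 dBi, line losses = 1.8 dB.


Pt = 89.6 W = 19.5231 dBW
EIRP = Pt_dBW + Gt - losses = 19.5231 + 42.3 - 1.8 = 60.0231 dBW

60.0231 dBW


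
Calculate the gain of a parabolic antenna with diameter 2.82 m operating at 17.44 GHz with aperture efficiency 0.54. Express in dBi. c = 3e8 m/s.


lambda = c/f = 3e8 / 1.744e+10 = 0.01720183 m
G = eta*(pi*D/lambda)^2 = 0.54*(pi*2.82/0.01720183)^2
G = 143232.6983 (linear)
G = 10*log10(143232.6983) = 51.5604 dBi

51.5604 dBi


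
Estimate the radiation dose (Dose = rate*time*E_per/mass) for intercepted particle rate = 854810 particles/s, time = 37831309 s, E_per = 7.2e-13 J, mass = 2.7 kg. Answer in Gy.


Total energy deposited = rate * time * E_per
  = 854810 * 37831309 * 7.2e-13 = 23.2838 J
Dose = E_total / mass = 23.2838 / 2.7
Dose = 8.6236 Gy

8.6236 Gy


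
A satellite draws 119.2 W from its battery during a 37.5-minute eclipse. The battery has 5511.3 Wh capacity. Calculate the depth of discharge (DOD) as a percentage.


E_used = P * t / 60 = 119.2 * 37.5 / 60 = 74.5000 Wh
DOD = E_used / E_total * 100 = 74.5000 / 5511.3 * 100
DOD = 1.3518 %

1.3518 %


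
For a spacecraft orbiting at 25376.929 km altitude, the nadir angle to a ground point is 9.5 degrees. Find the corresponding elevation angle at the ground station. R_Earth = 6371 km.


r = R_E + alt = 31747.9290 km
Law of sines in the satellite / Earth-center / ground-point triangle:
  sin(nadir)/R_E = sin(90 + el)/r  =>  cos(el) = (r/R_E)*sin(nadir)
cos(el) = (31747.9290 / 6371.0000) * sin(9.5 deg) = 0.8224642
el = arccos(0.8224642) = 34.6678 deg
(Earth-central angle = 90 - nadir - el = 45.8322 deg)

34.6678 degrees


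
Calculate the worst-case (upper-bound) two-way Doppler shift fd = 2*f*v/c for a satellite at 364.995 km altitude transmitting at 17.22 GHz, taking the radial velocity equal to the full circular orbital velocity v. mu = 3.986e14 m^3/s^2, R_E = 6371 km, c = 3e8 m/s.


r = 6.735995e+06 m
v = sqrt(mu/r) = 7692.5047 m/s (worst-case radial velocity)
f = 17.22 GHz = 1.722e+10 Hz
fd = 2*f*v/c = 2*1.722e+10*7692.5047/3.0e+08
fd = 883099.5372 Hz

883099.5372 Hz


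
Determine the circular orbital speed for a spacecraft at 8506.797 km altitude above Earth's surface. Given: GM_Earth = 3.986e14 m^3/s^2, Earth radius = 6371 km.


r = R_E + alt = 6371.0 + 8506.797 = 14877.7970 km = 1.4877797e+07 m
v = sqrt(mu/r) = sqrt(3.986e14 / 1.4877797e+07) = 5176.0604 m/s = 5.1761 km/s

5.1761 km/s


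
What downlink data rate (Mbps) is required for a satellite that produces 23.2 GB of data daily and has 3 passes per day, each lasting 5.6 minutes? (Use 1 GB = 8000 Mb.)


total contact time = 3 * 5.6 * 60 = 1008.0000 s
data = 23.2 GB = 185600.0000 Mb
rate = 185600.0000 / 1008.0000 = 184.1270 Mbps

184.1270 Mbps


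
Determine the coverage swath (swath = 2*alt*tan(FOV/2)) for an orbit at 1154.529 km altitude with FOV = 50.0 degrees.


FOV = 50.0 deg = 0.8726646 rad
swath = 2 * alt * tan(FOV/2) = 2 * 1154.529 * tan(0.4363323)
swath = 2 * 1154.529 * 0.4663077
swath = 1076.7314 km

1076.7314 km


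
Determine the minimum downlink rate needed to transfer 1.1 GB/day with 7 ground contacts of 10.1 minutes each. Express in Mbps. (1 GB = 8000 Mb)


total contact time = 7 * 10.1 * 60 = 4242.0000 s
data = 1.1 GB = 8800.0000 Mb
rate = 8800.0000 / 4242.0000 = 2.0745 Mbps

2.0745 Mbps


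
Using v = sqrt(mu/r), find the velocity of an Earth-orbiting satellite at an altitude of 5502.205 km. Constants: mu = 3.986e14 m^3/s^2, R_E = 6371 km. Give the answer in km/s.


r = R_E + alt = 6371.0 + 5502.205 = 11873.2050 km = 1.1873205e+07 m
v = sqrt(mu/r) = sqrt(3.986e14 / 1.1873205e+07) = 5794.0824 m/s = 5.7941 km/s

5.7941 km/s


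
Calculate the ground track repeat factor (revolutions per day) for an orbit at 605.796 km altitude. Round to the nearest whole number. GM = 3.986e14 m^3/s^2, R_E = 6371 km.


r = 6.976796e+06 m
T = 2*pi*sqrt(r^3/mu) = 5799.5628 s = 96.6594 min
revs/day = 1440 / 96.6594 = 14.8977
Rounded: 15 revolutions per day

15 revolutions per day


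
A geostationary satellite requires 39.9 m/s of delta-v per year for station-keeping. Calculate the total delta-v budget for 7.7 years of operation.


dV = rate * years = 39.9 * 7.7
dV = 307.2300 m/s

307.2300 m/s


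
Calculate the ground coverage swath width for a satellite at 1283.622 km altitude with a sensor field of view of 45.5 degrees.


FOV = 45.5 deg = 0.7941248 rad
swath = 2 * alt * tan(FOV/2) = 2 * 1283.622 * tan(0.3970624)
swath = 2 * 1283.622 * 0.4193348
swath = 1076.5348 km

1076.5348 km


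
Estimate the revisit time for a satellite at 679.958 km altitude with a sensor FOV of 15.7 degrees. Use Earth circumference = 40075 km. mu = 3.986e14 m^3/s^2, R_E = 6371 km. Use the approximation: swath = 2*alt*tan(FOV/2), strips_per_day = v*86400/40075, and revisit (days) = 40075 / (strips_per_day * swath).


swath = 2*679.958*tan(0.1370083) = 187.4945 km
v = sqrt(mu/r) = 7518.7316 m/s = 7.5187 km/s
strips/day = v*86400/40075 = 7.5187*86400/40075 = 16.2101
coverage/day = strips * swath = 16.2101 * 187.4945 = 3039.2980 km
revisit = 40075 / 3039.2980 = 13.1856 days

13.1856 days


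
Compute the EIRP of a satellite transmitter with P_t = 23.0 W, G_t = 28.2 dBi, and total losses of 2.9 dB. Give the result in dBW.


Pt = 23.0 W = 13.6173 dBW
EIRP = Pt_dBW + Gt - losses = 13.6173 + 28.2 - 2.9 = 38.9173 dBW

38.9173 dBW


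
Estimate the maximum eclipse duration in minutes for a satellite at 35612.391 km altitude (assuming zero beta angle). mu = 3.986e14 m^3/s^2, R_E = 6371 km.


r = 41983.3910 km
T = 1426.8432 min
Eclipse fraction = arcsin(R_E/r)/pi = arcsin(6371.0000/41983.3910)/pi
= arcsin(0.1517505)/pi = 0.04849102
Eclipse duration = 0.04849102 * 1426.8432 = 69.1891 min

69.1891 minutes


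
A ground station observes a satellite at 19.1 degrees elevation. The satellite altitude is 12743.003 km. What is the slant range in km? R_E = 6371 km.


h = 12743.003 km, el = 19.1 deg
d = -R_E*sin(el) + sqrt((R_E*sin(el))^2 + 2*R_E*h + h^2)
d = -6371.0000*sin(0.3333579) + sqrt((6371.0000*0.3272179)^2 + 2*6371.0000*12743.003 + 12743.003^2)
d = 16056.4487 km

16056.4487 km


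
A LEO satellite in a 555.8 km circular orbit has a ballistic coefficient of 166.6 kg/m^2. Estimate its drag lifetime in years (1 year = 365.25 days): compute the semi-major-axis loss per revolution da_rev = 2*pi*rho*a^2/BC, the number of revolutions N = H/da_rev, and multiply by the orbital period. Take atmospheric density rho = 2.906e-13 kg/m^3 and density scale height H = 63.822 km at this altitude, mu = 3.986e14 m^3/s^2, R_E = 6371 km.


a = R_E + alt = 6926.8000 km = 6.9268e+06 m
da_rev = 2*pi*rho*a^2/BC = 2*pi*2.906e-13*(6.9268e+06)^2/166.6 = 0.525854722 m per revolution
N = H/da_rev = 63822.0000 m / 0.525854722 m = 121368.1220 revolutions
P = 2*pi*sqrt(a^3/mu) = 5737.3348 s
lifetime = N*P = 121368.1220 * 5737.3348 = 6.9632955e+08 s = 8059.3698 days
years = 8059.3698 / 365.25 = 22.0654 years

22.0654 years


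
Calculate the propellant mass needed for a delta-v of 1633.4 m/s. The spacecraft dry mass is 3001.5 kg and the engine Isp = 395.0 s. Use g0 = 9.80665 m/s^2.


ve = Isp * g0 = 395.0 * 9.80665 = 3873.626750 m/s
mass ratio = exp(dv/ve) = exp(1633.4/3873.626750) = 1.52450843
m_prop = m_dry * (mr - 1) = 3001.5 * (1.52450843 - 1)
m_prop = 1574.3120 kg

1574.3120 kg


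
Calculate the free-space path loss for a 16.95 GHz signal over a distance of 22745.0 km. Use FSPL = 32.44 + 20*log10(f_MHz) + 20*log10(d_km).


f = 16.95 GHz = 16950.0000 MHz
d = 22745.0 km
FSPL = 32.44 + 20*log10(16950.0000) + 20*log10(22745.0)
FSPL = 32.44 + 84.5834 + 87.1377
FSPL = 204.1611 dB

204.1611 dB


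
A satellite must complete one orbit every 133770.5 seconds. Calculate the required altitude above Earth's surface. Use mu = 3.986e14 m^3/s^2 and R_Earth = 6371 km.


T = 133770.5 s
r = (mu*T^2/(4*pi^2))^(1/3) = (3.986e14 * 133770.5^2 / (4*pi^2))^(1/3)
r = 5.653266e+07 m = 56532.6599 km
alt = r - R_E = 56532.6599 - 6371 = 50161.6599 km

50161.6599 km


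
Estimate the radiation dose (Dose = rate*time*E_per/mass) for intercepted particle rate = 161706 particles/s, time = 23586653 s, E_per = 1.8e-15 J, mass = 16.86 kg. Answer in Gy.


Total energy deposited = rate * time * E_per
  = 161706 * 23586653 * 1.8e-15 = 0.006865386 J
Dose = E_total / mass = 0.006865386 / 16.86
Dose = 4.0719964e-04 Gy

4.0720e-04 Gy


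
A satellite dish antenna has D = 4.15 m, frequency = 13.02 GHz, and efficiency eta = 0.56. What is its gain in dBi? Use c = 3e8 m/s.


lambda = c/f = 3e8 / 1.302e+10 = 0.02304147 m
G = eta*(pi*D/lambda)^2 = 0.56*(pi*4.15/0.02304147)^2
G = 179293.0375 (linear)
G = 10*log10(179293.0375) = 52.5356 dBi

52.5356 dBi


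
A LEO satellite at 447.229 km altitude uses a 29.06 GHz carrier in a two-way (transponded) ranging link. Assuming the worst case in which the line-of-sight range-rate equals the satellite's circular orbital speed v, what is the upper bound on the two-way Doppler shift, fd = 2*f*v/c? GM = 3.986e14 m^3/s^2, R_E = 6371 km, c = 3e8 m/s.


r = 6.818229e+06 m
v = sqrt(mu/r) = 7645.9747 m/s (worst-case radial velocity)
f = 29.06 GHz = 2.906e+10 Hz
fd = 2*f*v/c = 2*2.906e+10*7645.9747/3.0e+08
fd = 1.4812802e+06 Hz

1.4813e+06 Hz


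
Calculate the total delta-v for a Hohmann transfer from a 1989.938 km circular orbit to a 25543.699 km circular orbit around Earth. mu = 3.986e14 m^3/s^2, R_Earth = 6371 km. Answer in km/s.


r1 = 8360.9380 km = 8.360938e+06 m
r2 = 31914.6990 km = 3.1914699e+07 m
dv1 = sqrt(mu/r1)*(sqrt(2*r2/(r1+r2)) - 1) = 1787.5703 m/s
dv2 = sqrt(mu/r2)*(1 - sqrt(2*r1/(r1+r2))) = 1256.8894 m/s
total dv = |dv1| + |dv2| = 1787.5703 + 1256.8894 = 3044.4597 m/s = 3.0445 km/s

3.0445 km/s


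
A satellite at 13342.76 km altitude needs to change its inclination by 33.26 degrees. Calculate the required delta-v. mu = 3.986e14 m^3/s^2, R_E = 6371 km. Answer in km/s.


r = 19713.7600 km = 1.971376e+07 m
V = sqrt(mu/r) = 4496.5965 m/s
di = 33.26 deg = 0.5804965 rad
dV = 2*V*sin(di/2) = 2*4496.5965*sin(0.2902483)
dV = 2573.7628 m/s = 2.5738 km/s

2.5738 km/s


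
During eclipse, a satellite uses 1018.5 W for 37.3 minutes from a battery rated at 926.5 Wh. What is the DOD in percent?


E_used = P * t / 60 = 1018.5 * 37.3 / 60 = 633.1675 Wh
DOD = E_used / E_total * 100 = 633.1675 / 926.5 * 100
DOD = 68.3397 %

68.3397 %


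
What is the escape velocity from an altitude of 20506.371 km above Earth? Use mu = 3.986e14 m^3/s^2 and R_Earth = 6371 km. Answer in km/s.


r = 6371.0 + 20506.371 = 26877.3710 km = 2.6877371e+07 m
v_esc = sqrt(2*mu/r) = sqrt(2*3.986e14 / 2.6877371e+07)
v_esc = 5446.1582 m/s = 5.4462 km/s

5.4462 km/s


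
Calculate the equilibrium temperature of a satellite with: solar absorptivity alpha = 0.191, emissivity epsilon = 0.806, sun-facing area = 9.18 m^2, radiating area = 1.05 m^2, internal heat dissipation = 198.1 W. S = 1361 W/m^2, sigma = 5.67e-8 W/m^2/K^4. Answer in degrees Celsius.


Numerator = alpha*S*A_sun + Q_int = 0.191*1361*9.18 + 198.1 = 2584.4502 W
Denominator = eps*sigma*A_rad = 0.806*5.67e-8*1.05 = 4.798521e-08 W/K^4
T^4 = 5.3859307e+10 K^4
T = 481.7428 K = 208.5928 C

208.5928 degrees Celsius


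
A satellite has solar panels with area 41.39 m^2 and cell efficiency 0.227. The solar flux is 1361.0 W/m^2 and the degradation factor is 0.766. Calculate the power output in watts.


P = area * eta * S * degradation
P = 41.39 * 0.227 * 1361.0 * 0.766
P = 9795.0843 W

9795.0843 W


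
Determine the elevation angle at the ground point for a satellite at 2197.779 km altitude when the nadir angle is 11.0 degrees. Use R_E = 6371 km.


r = R_E + alt = 8568.7790 km
Law of sines in the satellite / Earth-center / ground-point triangle:
  sin(nadir)/R_E = sin(90 + el)/r  =>  cos(el) = (r/R_E)*sin(nadir)
cos(el) = (8568.7790 / 6371.0000) * sin(11.0 deg) = 0.2566316
el = arccos(0.2566316) = 75.1297 deg
(Earth-central angle = 90 - nadir - el = 3.8703 deg)

75.1297 degrees


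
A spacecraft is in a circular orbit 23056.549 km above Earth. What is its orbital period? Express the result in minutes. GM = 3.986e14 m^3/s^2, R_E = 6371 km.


r = 29427.5490 km = 2.9427549e+07 m
T = 2*pi*sqrt(r^3/mu) = 2*pi*sqrt(2.5483688e+22 / 3.986e14)
T = 50239.1587 s = 837.3193 min

837.3193 minutes


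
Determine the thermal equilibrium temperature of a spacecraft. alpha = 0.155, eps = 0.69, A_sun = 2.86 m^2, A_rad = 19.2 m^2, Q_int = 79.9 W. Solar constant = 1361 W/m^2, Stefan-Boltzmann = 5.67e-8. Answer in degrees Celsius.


Numerator = alpha*S*A_sun + Q_int = 0.155*1361*2.86 + 79.9 = 683.2313 W
Denominator = eps*sigma*A_rad = 0.69*5.67e-8*19.2 = 7.511616e-07 W/K^4
T^4 = 9.0956633e+08 K^4
T = 173.6635 K = -99.4865 C

-99.4865 degrees Celsius


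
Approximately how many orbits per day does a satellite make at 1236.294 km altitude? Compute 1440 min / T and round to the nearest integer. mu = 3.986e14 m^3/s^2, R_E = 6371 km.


r = 7.607294e+06 m
T = 2*pi*sqrt(r^3/mu) = 6603.2315 s = 110.0539 min
revs/day = 1440 / 110.0539 = 13.0845
Rounded: 13 revolutions per day

13 revolutions per day


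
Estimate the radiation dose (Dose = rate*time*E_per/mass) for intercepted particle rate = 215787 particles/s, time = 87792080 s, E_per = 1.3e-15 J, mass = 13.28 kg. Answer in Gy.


Total energy deposited = rate * time * E_per
  = 215787 * 87792080 * 1.3e-15 = 0.02462771 J
Dose = E_total / mass = 0.02462771 / 13.28
Dose = 0.001854496 Gy

0.0019 Gy


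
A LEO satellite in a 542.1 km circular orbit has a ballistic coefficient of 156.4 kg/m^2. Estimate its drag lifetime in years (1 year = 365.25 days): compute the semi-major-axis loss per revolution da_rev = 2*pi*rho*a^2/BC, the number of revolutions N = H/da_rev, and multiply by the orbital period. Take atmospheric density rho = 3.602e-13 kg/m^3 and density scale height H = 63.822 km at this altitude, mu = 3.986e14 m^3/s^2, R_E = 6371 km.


a = R_E + alt = 6913.1000 km = 6.9131e+06 m
da_rev = 2*pi*rho*a^2/BC = 2*pi*3.602e-13*(6.9131e+06)^2/156.4 = 0.691564205 m per revolution
N = H/da_rev = 63822.0000 m / 0.691564205 m = 92286.4421 revolutions
P = 2*pi*sqrt(a^3/mu) = 5720.3220 s
lifetime = N*P = 92286.4421 * 5720.3220 = 5.2790817e+08 s = 6110.0483 days
years = 6110.0483 / 365.25 = 16.7284 years

16.7284 years


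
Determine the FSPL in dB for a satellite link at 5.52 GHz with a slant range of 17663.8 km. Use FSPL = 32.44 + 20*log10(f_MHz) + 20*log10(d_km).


f = 5.52 GHz = 5520.0000 MHz
d = 17663.8 km
FSPL = 32.44 + 20*log10(5520.0000) + 20*log10(17663.8)
FSPL = 32.44 + 74.8388 + 84.9417
FSPL = 192.2205 dB

192.2205 dB


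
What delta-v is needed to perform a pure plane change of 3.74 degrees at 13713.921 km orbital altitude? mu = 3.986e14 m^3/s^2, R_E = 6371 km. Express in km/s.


r = 20084.9210 km = 2.0084921e+07 m
V = sqrt(mu/r) = 4454.8551 m/s
di = 3.74 deg = 0.06527531 rad
dV = 2*V*sin(di/2) = 2*4454.8551*sin(0.03263766)
dV = 290.7404 m/s = 0.2907404 km/s

0.2907 km/s


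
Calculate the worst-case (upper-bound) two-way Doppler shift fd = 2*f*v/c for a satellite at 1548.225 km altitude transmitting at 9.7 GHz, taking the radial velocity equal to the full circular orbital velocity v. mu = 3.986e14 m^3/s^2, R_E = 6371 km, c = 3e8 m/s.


r = 7.919225e+06 m
v = sqrt(mu/r) = 7094.5901 m/s (worst-case radial velocity)
f = 9.7 GHz = 9.7e+09 Hz
fd = 2*f*v/c = 2*9.7e+09*7094.5901/3.0e+08
fd = 458783.4905 Hz

458783.4905 Hz


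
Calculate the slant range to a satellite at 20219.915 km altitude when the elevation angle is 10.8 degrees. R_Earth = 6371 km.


h = 20219.915 km, el = 10.8 deg
d = -R_E*sin(el) + sqrt((R_E*sin(el))^2 + 2*R_E*h + h^2)
d = -6371.0000*sin(0.1884956) + sqrt((6371.0000*0.1873813)^2 + 2*6371.0000*20219.915 + 20219.915^2)
d = 24650.1928 km

24650.1928 km


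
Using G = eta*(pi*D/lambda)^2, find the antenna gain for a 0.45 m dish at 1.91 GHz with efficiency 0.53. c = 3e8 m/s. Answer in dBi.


lambda = c/f = 3e8 / 1.91e+09 = 0.1570681 m
G = eta*(pi*D/lambda)^2 = 0.53*(pi*0.45/0.1570681)^2
G = 42.9363 (linear)
G = 10*log10(42.9363) = 16.3282 dBi

16.3282 dBi


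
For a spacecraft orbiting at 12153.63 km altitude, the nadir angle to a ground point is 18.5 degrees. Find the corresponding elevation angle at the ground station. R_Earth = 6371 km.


r = R_E + alt = 18524.6300 km
Law of sines in the satellite / Earth-center / ground-point triangle:
  sin(nadir)/R_E = sin(90 + el)/r  =>  cos(el) = (r/R_E)*sin(nadir)
cos(el) = (18524.6300 / 6371.0000) * sin(18.5 deg) = 0.9226105
el = arccos(0.9226105) = 22.6892 deg
(Earth-central angle = 90 - nadir - el = 48.8108 deg)

22.6892 degrees


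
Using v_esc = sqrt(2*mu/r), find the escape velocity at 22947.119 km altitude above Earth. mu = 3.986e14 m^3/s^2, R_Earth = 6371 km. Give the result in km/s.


r = 6371.0 + 22947.119 = 29318.1190 km = 2.9318119e+07 m
v_esc = sqrt(2*mu/r) = sqrt(2*3.986e14 / 2.9318119e+07)
v_esc = 5214.5351 m/s = 5.2145 km/s

5.2145 km/s


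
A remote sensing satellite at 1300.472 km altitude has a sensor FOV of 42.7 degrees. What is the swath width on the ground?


FOV = 42.7 deg = 0.7452556 rad
swath = 2 * alt * tan(FOV/2) = 2 * 1300.472 * tan(0.3726278)
swath = 2 * 1300.472 * 0.3908894
swath = 1016.6814 km

1016.6814 km


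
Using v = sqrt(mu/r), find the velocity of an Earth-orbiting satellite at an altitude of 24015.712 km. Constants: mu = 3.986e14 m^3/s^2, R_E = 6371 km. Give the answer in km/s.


r = R_E + alt = 6371.0 + 24015.712 = 30386.7120 km = 3.0386712e+07 m
v = sqrt(mu/r) = sqrt(3.986e14 / 3.0386712e+07) = 3621.8194 m/s = 3.6218 km/s

3.6218 km/s


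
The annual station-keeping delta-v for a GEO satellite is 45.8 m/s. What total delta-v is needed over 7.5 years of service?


dV = rate * years = 45.8 * 7.5
dV = 343.5000 m/s

343.5000 m/s


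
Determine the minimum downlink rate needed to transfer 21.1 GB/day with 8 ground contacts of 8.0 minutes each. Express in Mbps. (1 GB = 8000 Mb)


total contact time = 8 * 8.0 * 60 = 3840.0000 s
data = 21.1 GB = 168800.0000 Mb
rate = 168800.0000 / 3840.0000 = 43.9583 Mbps

43.9583 Mbps


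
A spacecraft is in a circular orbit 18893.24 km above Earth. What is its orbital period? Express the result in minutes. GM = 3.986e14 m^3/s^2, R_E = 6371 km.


r = 25264.2400 km = 2.526424e+07 m
T = 2*pi*sqrt(r^3/mu) = 2*pi*sqrt(1.6125705e+22 / 3.986e14)
T = 39964.1498 s = 666.0692 min

666.0692 minutes


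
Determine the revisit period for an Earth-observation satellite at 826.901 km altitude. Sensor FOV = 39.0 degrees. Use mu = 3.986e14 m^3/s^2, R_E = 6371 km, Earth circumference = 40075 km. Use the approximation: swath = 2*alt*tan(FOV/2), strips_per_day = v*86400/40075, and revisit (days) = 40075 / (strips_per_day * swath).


swath = 2*826.901*tan(0.3403392) = 585.6420 km
v = sqrt(mu/r) = 7441.5896 m/s = 7.4416 km/s
strips/day = v*86400/40075 = 7.4416*86400/40075 = 16.0438
coverage/day = strips * swath = 16.0438 * 585.6420 = 9395.8947 km
revisit = 40075 / 9395.8947 = 4.2652 days

4.2652 days
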